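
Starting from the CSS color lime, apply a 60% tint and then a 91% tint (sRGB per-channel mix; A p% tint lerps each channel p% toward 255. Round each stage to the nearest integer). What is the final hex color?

CSS lime is rgb(0, 255, 0).
Per channel, c → c + 0.6(255 − c):
  R: 0 + 0.6×(255−0) = 0 + 153 = 153 → 153
  G: 255 + 0 = 255 → 255
  B: 0 + 0.6×(255−0) = 0 + 153 = 153 → 153
After the tint: rgb(153, 255, 153) = #99ff99.
A 91% tint moves each channel 91% toward 255:
  R: 153 + 92.82 = 245.82 → 246
  G: 255 + 0.91×(255−255) = 255 + 0 = 255 → 255
  B: 153 + 0.91×(255−153) = 153 + 92.82 = 245.82 → 246
rgb(246, 255, 246) = #f6fff6.

#f6fff6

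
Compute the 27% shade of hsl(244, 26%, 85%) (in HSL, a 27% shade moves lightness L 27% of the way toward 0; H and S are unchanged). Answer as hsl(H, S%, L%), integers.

hsl(244, 26%, 62%)

L moves 27% from 85 toward 0: 85 − 22.95 = 62.05 → 62.
H and S are unchanged.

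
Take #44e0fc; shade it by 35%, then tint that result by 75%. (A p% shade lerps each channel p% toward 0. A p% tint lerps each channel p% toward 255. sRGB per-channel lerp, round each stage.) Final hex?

#44e0fc is rgb(68, 224, 252).
Lerp each channel 35% toward 0:
  R: 68 + 0.35×(0−68) = 68 − 23.8 = 44.2 → 44
  G: 224 − 78.4 = 145.6 → 146
  B: 252 + 0.35×(0−252) = 252 − 88.2 = 163.8 → 164
After the shade: rgb(44, 146, 164) = #2c92a4.
Lerp each channel 75% toward 255:
  R: 44 + 0.75×(255−44) = 44 + 158.25 = 202.25 → 202
  G: 146 + 81.75 = 227.75 → 228
  B: 164 + 68.25 = 232.25 → 232
rgb(202, 228, 232) = #cae4e8.

#cae4e8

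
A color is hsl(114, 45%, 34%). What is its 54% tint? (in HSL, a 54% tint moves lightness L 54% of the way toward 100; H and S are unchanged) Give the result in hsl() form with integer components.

L moves 54% from 34 toward 100: 34 + 35.64 = 69.64 → 70.
H and S are unchanged.

hsl(114, 45%, 70%)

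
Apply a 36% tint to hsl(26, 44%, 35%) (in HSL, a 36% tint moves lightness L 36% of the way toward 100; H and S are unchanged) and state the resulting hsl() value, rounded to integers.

hsl(26, 44%, 58%)

L moves 36% from 35 toward 100: 35 + 23.4 = 58.4 → 58.
H and S are unchanged.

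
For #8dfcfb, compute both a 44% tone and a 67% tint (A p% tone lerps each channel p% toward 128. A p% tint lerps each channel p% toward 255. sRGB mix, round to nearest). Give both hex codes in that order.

#87c5c5, #d9fefe

#8dfcfb is rgb(141, 252, 251).
44% tone:
  R: 141 + 0.44×(128−141) = 141 − 5.72 = 135.28 → 135
  G: 252 + 0.44×(128−252) = 252 − 54.56 = 197.44 → 197
  B: 251 + 0.44×(128−251) = 251 − 54.12 = 196.88 → 197
  → #87c5c5
67% tint:
  R: 141 + 0.67×(255−141) = 141 + 76.38 = 217.38 → 217
  G: 252 + 0.67×(255−252) = 252 + 2.01 = 254.01 → 254
  B: 251 + 0.67×(255−251) = 251 + 2.68 = 253.68 → 254
  → #d9fefe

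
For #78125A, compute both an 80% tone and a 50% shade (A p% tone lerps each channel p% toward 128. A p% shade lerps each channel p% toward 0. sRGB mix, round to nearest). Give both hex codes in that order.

#78125A is rgb(120, 18, 90).
80% tone:
  R: 120 + 0.8×(128−120) = 120 + 6.4 = 126.4 → 126
  G: 18 + 0.8×(128−18) = 18 + 88 = 106 → 106
  B: 90 + 0.8×(128−90) = 90 + 30.4 = 120.4 → 120
  → #7E6A78
50% shade:
  R: 120 + 0.5×(0−120) = 120 − 60 = 60 → 60
  G: 18 − 9 = 9 → 9
  B: 90 − 45 = 45 → 45
  → #3C092D

#7E6A78, #3C092D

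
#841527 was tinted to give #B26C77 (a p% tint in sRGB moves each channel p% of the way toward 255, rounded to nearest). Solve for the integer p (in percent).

#841527 is rgb(132, 21, 39); #B26C77 is rgb(178, 108, 119).
On the G channel (widest range): 108 ≈ 21 + (p/100)(255 − 21), so p ≈ 100×(108 − 21)/(255 − 21) = 8700/234 = 37.18.
p = 37 reproduces all three channels after rounding.

37%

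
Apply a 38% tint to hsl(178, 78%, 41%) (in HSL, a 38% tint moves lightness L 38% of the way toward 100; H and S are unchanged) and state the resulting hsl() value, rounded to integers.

hsl(178, 78%, 63%)

L moves 38% from 41 toward 100: 41 + 22.42 = 63.42 → 63.
H and S are unchanged.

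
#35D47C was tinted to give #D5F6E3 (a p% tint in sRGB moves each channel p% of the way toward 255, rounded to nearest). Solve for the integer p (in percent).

79%

#35D47C is rgb(53, 212, 124); #D5F6E3 is rgb(213, 246, 227).
On the R channel (widest range): 213 ≈ 53 + (p/100)(255 − 53), so p ≈ 100×(213 − 53)/(255 − 53) = 16000/202 = 79.21.
p = 79 reproduces all three channels after rounding.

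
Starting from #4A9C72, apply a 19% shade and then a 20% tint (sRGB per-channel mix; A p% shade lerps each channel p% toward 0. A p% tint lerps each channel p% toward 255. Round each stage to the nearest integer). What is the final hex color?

#63987D

#4A9C72 is rgb(74, 156, 114).
Lerp each channel 19% toward 0:
  R: 74 − 14.06 = 59.94 → 60
  G: 156 + 0.19×(0−156) = 156 − 29.64 = 126.36 → 126
  B: 114 + 0.19×(0−114) = 114 − 21.66 = 92.34 → 92
After the shade: rgb(60, 126, 92) = #3C7E5C.
Per channel, c → c + 0.2(255 − c):
  R: 60 + 0.2×(255−60) = 60 + 39 = 99 → 99
  G: 126 + 25.8 = 151.8 → 152
  B: 92 + 0.2×(255−92) = 92 + 32.6 = 124.6 → 125
rgb(99, 152, 125) = #63987D.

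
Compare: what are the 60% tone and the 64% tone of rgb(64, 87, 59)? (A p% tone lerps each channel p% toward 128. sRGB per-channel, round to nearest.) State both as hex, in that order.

60% tone:
  R: 64 + 0.6×(128−64) = 64 + 38.4 = 102.4 → 102
  G: 87 + 24.6 = 111.6 → 112
  B: 59 + 0.6×(128−59) = 59 + 41.4 = 100.4 → 100
  → #667064
64% tone:
  R: 64 + 0.64×(128−64) = 64 + 40.96 = 104.96 → 105
  G: 87 + 0.64×(128−87) = 87 + 26.24 = 113.24 → 113
  B: 59 + 0.64×(128−59) = 59 + 44.16 = 103.16 → 103
  → #697167

#667064, #697167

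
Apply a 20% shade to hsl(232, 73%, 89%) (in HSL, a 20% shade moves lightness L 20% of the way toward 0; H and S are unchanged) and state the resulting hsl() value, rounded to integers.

hsl(232, 73%, 71%)

L moves 20% from 89 toward 0: 89 − 17.8 = 71.2 → 71.
H and S are unchanged.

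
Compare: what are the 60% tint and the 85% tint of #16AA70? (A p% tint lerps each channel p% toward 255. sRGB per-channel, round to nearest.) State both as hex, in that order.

#16AA70 is rgb(22, 170, 112).
60% tint:
  R: 22 + 139.8 = 161.8 → 162
  G: 170 + 51 = 221 → 221
  B: 112 + 0.6×(255−112) = 112 + 85.8 = 197.8 → 198
  → #A2DDC6
85% tint:
  R: 22 + 0.85×(255−22) = 22 + 198.05 = 220.05 → 220
  G: 170 + 0.85×(255−170) = 170 + 72.25 = 242.25 → 242
  B: 112 + 0.85×(255−112) = 112 + 121.55 = 233.55 → 234
  → #DCF2EA

#A2DDC6, #DCF2EA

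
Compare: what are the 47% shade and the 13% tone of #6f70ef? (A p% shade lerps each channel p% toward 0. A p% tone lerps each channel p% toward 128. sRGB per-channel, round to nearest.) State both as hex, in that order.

#6f70ef is rgb(111, 112, 239).
47% shade:
  R: 111 − 52.17 = 58.83 → 59
  G: 112 − 52.64 = 59.36 → 59
  B: 239 + 0.47×(0−239) = 239 − 112.33 = 126.67 → 127
  → #3b3b7f
13% tone:
  R: 111 + 2.21 = 113.21 → 113
  G: 112 + 2.08 = 114.08 → 114
  B: 239 + 0.13×(128−239) = 239 − 14.43 = 224.57 → 225
  → #7172e1

#3b3b7f, #7172e1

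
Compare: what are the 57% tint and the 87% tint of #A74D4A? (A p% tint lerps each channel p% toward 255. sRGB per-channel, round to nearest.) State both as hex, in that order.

#A74D4A is rgb(167, 77, 74).
57% tint:
  R: 167 + 0.57×(255−167) = 167 + 50.16 = 217.16 → 217
  G: 77 + 0.57×(255−77) = 77 + 101.46 = 178.46 → 178
  B: 74 + 0.57×(255−74) = 74 + 103.17 = 177.17 → 177
  → #D9B2B1
87% tint:
  R: 167 + 0.87×(255−167) = 167 + 76.56 = 243.56 → 244
  G: 77 + 0.87×(255−77) = 77 + 154.86 = 231.86 → 232
  B: 74 + 0.87×(255−74) = 74 + 157.47 = 231.47 → 231
  → #F4E8E7

#D9B2B1, #F4E8E7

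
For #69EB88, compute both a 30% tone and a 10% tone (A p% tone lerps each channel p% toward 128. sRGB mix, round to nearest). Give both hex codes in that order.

#70CB86, #6BE087

#69EB88 is rgb(105, 235, 136).
30% tone:
  R: 105 + 0.3×(128−105) = 105 + 6.9 = 111.9 → 112
  G: 235 + 0.3×(128−235) = 235 − 32.1 = 202.9 → 203
  B: 136 + 0.3×(128−136) = 136 − 2.4 = 133.6 → 134
  → #70CB86
10% tone:
  R: 105 + 0.1×(128−105) = 105 + 2.3 = 107.3 → 107
  G: 235 + 0.1×(128−235) = 235 − 10.7 = 224.3 → 224
  B: 136 + 0.1×(128−136) = 136 − 0.8 = 135.2 → 135
  → #6BE087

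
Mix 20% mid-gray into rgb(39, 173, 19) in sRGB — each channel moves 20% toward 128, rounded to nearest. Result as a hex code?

#39A429

Lerp each channel 20% toward 128:
  R: 39 + 0.2×(128−39) = 39 + 17.8 = 56.8 → 57
  G: 173 − 9 = 164 → 164
  B: 19 + 21.8 = 40.8 → 41
rgb(57, 164, 41) = #39A429.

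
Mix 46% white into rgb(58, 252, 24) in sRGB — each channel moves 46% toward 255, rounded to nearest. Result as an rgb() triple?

A 46% tint moves each channel 46% toward 255:
  R: 58 + 0.46×(255−58) = 58 + 90.62 = 148.62 → 149
  G: 252 + 0.46×(255−252) = 252 + 1.38 = 253.38 → 253
  B: 24 + 106.26 = 130.26 → 130

rgb(149, 253, 130)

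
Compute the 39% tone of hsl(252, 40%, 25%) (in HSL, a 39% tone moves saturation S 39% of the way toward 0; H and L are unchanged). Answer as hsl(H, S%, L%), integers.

hsl(252, 24%, 25%)

S moves 39% from 40 toward 0: 40 − 15.6 = 24.4 → 24.
H and L are unchanged.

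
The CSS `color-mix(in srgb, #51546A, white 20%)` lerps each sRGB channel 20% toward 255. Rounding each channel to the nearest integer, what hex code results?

#747688

#51546A is rgb(81, 84, 106).
A 20% tint moves each channel 20% toward 255:
  R: 81 + 34.8 = 115.8 → 116
  G: 84 + 34.2 = 118.2 → 118
  B: 106 + 0.2×(255−106) = 106 + 29.8 = 135.8 → 136
rgb(116, 118, 136) = #747688.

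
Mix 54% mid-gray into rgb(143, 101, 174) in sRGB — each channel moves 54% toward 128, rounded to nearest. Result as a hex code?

#877495

Lerp each channel 54% toward 128:
  R: 143 + 0.54×(128−143) = 143 − 8.1 = 134.9 → 135
  G: 101 + 14.58 = 115.58 → 116
  B: 174 − 24.84 = 149.16 → 149
rgb(135, 116, 149) = #877495.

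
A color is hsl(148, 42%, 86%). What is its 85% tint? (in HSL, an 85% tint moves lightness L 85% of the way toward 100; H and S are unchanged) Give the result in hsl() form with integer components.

hsl(148, 42%, 98%)

L moves 85% from 86 toward 100: 86 + 11.9 = 97.9 → 98.
H and S are unchanged.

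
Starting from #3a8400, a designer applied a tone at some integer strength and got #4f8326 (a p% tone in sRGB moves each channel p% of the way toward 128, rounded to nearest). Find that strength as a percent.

30%

#3a8400 is rgb(58, 132, 0); #4f8326 is rgb(79, 131, 38).
On the B channel (widest range): 38 ≈ 0 + (p/100)(128 − 0), so p ≈ 100×(38 − 0)/(128 − 0) = 3800/128 = 29.69.
p = 30 reproduces all three channels after rounding.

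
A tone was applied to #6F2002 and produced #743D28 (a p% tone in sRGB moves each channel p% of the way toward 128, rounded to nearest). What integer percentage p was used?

#6F2002 is rgb(111, 32, 2); #743D28 is rgb(116, 61, 40).
On the B channel (widest range): 40 ≈ 2 + (p/100)(128 − 2), so p ≈ 100×(40 − 2)/(128 − 2) = 3800/126 = 30.16.
p = 30 reproduces all three channels after rounding.

30%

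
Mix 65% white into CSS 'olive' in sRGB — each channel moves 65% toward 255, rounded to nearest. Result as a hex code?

CSS olive is rgb(128, 128, 0).
A 65% tint moves each channel 65% toward 255:
  R: 128 + 0.65×(255−128) = 128 + 82.55 = 210.55 → 211
  G: 128 + 0.65×(255−128) = 128 + 82.55 = 210.55 → 211
  B: 0 + 0.65×(255−0) = 0 + 165.75 = 165.75 → 166
rgb(211, 211, 166) = #d3d3a6.

#d3d3a6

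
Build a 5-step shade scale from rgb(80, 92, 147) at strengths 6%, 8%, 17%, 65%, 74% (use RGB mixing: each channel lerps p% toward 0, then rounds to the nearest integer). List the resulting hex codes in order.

#4b568a, #4a5587, #424c7a, #1c2033, #151826

6%: (80 − 4.8 = 75.2→75, 92 − 5.52 = 86.48→86, 147 − 8.82 = 138.18→138) → #4b568a
8%: (80 − 6.4 = 73.6→74, 92 − 7.36 = 84.64→85, 147 − 11.76 = 135.24→135) → #4a5587
17%: (80 − 13.6 = 66.4→66, 92 − 15.64 = 76.36→76, 147 − 24.99 = 122.01→122) → #424c7a
65%: (80 − 52 = 28→28, 92 − 59.8 = 32.2→32, 147 − 95.55 = 51.45→51) → #1c2033
74%: (80 − 59.2 = 20.8→21, 92 − 68.08 = 23.92→24, 147 − 108.78 = 38.22→38) → #151826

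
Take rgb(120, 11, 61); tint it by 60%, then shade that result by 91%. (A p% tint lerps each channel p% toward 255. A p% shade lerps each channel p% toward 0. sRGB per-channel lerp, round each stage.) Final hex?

Per channel, c → c + 0.6(255 − c):
  R: 120 + 0.6×(255−120) = 120 + 81 = 201 → 201
  G: 11 + 0.6×(255−11) = 11 + 146.4 = 157.4 → 157
  B: 61 + 116.4 = 177.4 → 177
After the tint: rgb(201, 157, 177) = #C99DB1.
Lerp each channel 91% toward 0:
  R: 201 + 0.91×(0−201) = 201 − 182.91 = 18.09 → 18
  G: 157 − 142.87 = 14.13 → 14
  B: 177 + 0.91×(0−177) = 177 − 161.07 = 15.93 → 16
rgb(18, 14, 16) = #120E10.

#120E10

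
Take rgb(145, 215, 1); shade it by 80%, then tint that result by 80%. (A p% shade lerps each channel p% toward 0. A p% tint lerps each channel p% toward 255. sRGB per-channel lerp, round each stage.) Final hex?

#D2D5CC

Lerp each channel 80% toward 0:
  R: 145 − 116 = 29 → 29
  G: 215 + 0.8×(0−215) = 215 − 172 = 43 → 43
  B: 1 + 0.8×(0−1) = 1 − 0.8 = 0.2 → 0
After the shade: rgb(29, 43, 0) = #1D2B00.
Per channel, c → c + 0.8(255 − c):
  R: 29 + 0.8×(255−29) = 29 + 180.8 = 209.8 → 210
  G: 43 + 169.6 = 212.6 → 213
  B: 0 + 0.8×(255−0) = 0 + 204 = 204 → 204
rgb(210, 213, 204) = #D2D5CC.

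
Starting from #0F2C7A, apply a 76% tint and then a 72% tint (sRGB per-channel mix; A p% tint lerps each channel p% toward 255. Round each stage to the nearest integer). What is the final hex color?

#EFF1F6

#0F2C7A is rgb(15, 44, 122).
A 76% tint moves each channel 76% toward 255:
  R: 15 + 0.76×(255−15) = 15 + 182.4 = 197.4 → 197
  G: 44 + 0.76×(255−44) = 44 + 160.36 = 204.36 → 204
  B: 122 + 101.08 = 223.08 → 223
After the tint: rgb(197, 204, 223) = #C5CCDF.
Per channel, c → c + 0.72(255 − c):
  R: 197 + 0.72×(255−197) = 197 + 41.76 = 238.76 → 239
  G: 204 + 36.72 = 240.72 → 241
  B: 223 + 0.72×(255−223) = 223 + 23.04 = 246.04 → 246
rgb(239, 241, 246) = #EFF1F6.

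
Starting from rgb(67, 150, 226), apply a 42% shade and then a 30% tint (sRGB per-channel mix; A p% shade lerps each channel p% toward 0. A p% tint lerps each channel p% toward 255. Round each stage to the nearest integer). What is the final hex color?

Lerp each channel 42% toward 0:
  R: 67 − 28.14 = 38.86 → 39
  G: 150 − 63 = 87 → 87
  B: 226 + 0.42×(0−226) = 226 − 94.92 = 131.08 → 131
After the shade: rgb(39, 87, 131) = #275783.
Per channel, c → c + 0.3(255 − c):
  R: 39 + 0.3×(255−39) = 39 + 64.8 = 103.8 → 104
  G: 87 + 50.4 = 137.4 → 137
  B: 131 + 0.3×(255−131) = 131 + 37.2 = 168.2 → 168
rgb(104, 137, 168) = #6889a8.

#6889a8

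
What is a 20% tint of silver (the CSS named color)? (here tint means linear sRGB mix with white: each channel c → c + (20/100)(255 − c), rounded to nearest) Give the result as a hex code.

CSS silver is rgb(192, 192, 192).
Lerp each channel 20% toward 255:
  R: 192 + 12.6 = 204.6 → 205
  G: 192 + 12.6 = 204.6 → 205
  B: 192 + 0.2×(255−192) = 192 + 12.6 = 204.6 → 205
rgb(205, 205, 205) = #CDCDCD.

#CDCDCD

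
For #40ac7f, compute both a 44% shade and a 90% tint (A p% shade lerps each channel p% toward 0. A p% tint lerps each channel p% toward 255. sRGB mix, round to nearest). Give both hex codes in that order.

#246047, #ecf7f2

#40ac7f is rgb(64, 172, 127).
44% shade:
  R: 64 + 0.44×(0−64) = 64 − 28.16 = 35.84 → 36
  G: 172 + 0.44×(0−172) = 172 − 75.68 = 96.32 → 96
  B: 127 − 55.88 = 71.12 → 71
  → #246047
90% tint:
  R: 64 + 0.9×(255−64) = 64 + 171.9 = 235.9 → 236
  G: 172 + 74.7 = 246.7 → 247
  B: 127 + 0.9×(255−127) = 127 + 115.2 = 242.2 → 242
  → #ecf7f2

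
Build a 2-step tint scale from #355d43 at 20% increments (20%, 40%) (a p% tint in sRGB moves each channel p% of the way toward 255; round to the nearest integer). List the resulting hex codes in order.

#5d7d69, #869e8e

#355d43 is rgb(53, 93, 67).
20%: (53 + 40.4 = 93.4→93, 93 + 32.4 = 125.4→125, 67 + 37.6 = 104.6→105) → #5d7d69
40%: (53 + 80.8 = 133.8→134, 93 + 64.8 = 157.8→158, 67 + 75.2 = 142.2→142) → #869e8e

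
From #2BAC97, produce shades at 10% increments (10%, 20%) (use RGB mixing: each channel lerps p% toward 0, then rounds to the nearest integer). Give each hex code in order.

#279B88, #228A79

#2BAC97 is rgb(43, 172, 151).
10%: (43 − 4.3 = 38.7→39, 172 − 17.2 = 154.8→155, 151 − 15.1 = 135.9→136) → #279B88
20%: (43 − 8.6 = 34.4→34, 172 − 34.4 = 137.6→138, 151 − 30.2 = 120.8→121) → #228A79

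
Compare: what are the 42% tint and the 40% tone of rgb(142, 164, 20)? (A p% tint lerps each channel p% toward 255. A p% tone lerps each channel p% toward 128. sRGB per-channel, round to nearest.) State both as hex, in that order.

42% tint:
  R: 142 + 0.42×(255−142) = 142 + 47.46 = 189.46 → 189
  G: 164 + 0.42×(255−164) = 164 + 38.22 = 202.22 → 202
  B: 20 + 0.42×(255−20) = 20 + 98.7 = 118.7 → 119
  → #BDCA77
40% tone:
  R: 142 + 0.4×(128−142) = 142 − 5.6 = 136.4 → 136
  G: 164 − 14.4 = 149.6 → 150
  B: 20 + 0.4×(128−20) = 20 + 43.2 = 63.2 → 63
  → #88963F

#BDCA77, #88963F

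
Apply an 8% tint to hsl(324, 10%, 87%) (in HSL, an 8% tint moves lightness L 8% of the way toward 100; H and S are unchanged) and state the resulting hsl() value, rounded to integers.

hsl(324, 10%, 88%)

L moves 8% from 87 toward 100: 87 + 1.04 = 88.04 → 88.
H and S are unchanged.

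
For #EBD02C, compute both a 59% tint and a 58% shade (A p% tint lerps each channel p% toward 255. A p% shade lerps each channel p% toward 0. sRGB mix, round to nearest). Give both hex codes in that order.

#F7ECA8, #635712

#EBD02C is rgb(235, 208, 44).
59% tint:
  R: 235 + 0.59×(255−235) = 235 + 11.8 = 246.8 → 247
  G: 208 + 0.59×(255−208) = 208 + 27.73 = 235.73 → 236
  B: 44 + 0.59×(255−44) = 44 + 124.49 = 168.49 → 168
  → #F7ECA8
58% shade:
  R: 235 + 0.58×(0−235) = 235 − 136.3 = 98.7 → 99
  G: 208 − 120.64 = 87.36 → 87
  B: 44 − 25.52 = 18.48 → 18
  → #635712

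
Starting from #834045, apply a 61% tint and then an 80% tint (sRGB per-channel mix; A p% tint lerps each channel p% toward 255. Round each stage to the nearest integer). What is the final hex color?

#F5F0F0

#834045 is rgb(131, 64, 69).
A 61% tint moves each channel 61% toward 255:
  R: 131 + 0.61×(255−131) = 131 + 75.64 = 206.64 → 207
  G: 64 + 0.61×(255−64) = 64 + 116.51 = 180.51 → 181
  B: 69 + 113.46 = 182.46 → 182
After the tint: rgb(207, 181, 182) = #CFB5B6.
An 80% tint moves each channel 80% toward 255:
  R: 207 + 0.8×(255−207) = 207 + 38.4 = 245.4 → 245
  G: 181 + 59.2 = 240.2 → 240
  B: 182 + 0.8×(255−182) = 182 + 58.4 = 240.4 → 240
rgb(245, 240, 240) = #F5F0F0.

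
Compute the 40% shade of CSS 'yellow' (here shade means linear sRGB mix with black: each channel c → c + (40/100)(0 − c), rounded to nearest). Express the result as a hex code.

CSS yellow is rgb(255, 255, 0).
Lerp each channel 40% toward 0:
  R: 255 − 102 = 153 → 153
  G: 255 − 102 = 153 → 153
  B: 0 + 0.4×(0−0) = 0 + 0 = 0 → 0
rgb(153, 153, 0) = #999900.

#999900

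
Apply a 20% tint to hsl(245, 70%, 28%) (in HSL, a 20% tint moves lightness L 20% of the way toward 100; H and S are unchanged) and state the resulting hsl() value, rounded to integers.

L moves 20% from 28 toward 100: 28 + 14.4 = 42.4 → 42.
H and S are unchanged.

hsl(245, 70%, 42%)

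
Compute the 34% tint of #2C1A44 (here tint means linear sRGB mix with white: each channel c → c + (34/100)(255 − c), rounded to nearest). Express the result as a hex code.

#746884

#2C1A44 is rgb(44, 26, 68).
Per channel, c → c + 0.34(255 − c):
  R: 44 + 0.34×(255−44) = 44 + 71.74 = 115.74 → 116
  G: 26 + 0.34×(255−26) = 26 + 77.86 = 103.86 → 104
  B: 68 + 63.58 = 131.58 → 132
rgb(116, 104, 132) = #746884.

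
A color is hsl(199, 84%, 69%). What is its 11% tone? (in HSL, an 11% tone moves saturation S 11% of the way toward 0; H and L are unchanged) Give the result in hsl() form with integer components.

S moves 11% from 84 toward 0: 84 − 9.24 = 74.76 → 75.
H and L are unchanged.

hsl(199, 75%, 69%)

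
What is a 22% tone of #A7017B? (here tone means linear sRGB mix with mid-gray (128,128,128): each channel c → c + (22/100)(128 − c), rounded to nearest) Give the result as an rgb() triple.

#A7017B is rgb(167, 1, 123).
A 22% tone moves each channel 22% toward 128:
  R: 167 + 0.22×(128−167) = 167 − 8.58 = 158.42 → 158
  G: 1 + 27.94 = 28.94 → 29
  B: 123 + 0.22×(128−123) = 123 + 1.1 = 124.1 → 124

rgb(158, 29, 124)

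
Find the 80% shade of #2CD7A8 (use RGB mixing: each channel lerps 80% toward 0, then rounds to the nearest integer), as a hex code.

#2CD7A8 is rgb(44, 215, 168).
An 80% shade moves each channel 80% toward 0:
  R: 44 − 35.2 = 8.8 → 9
  G: 215 + 0.8×(0−215) = 215 − 172 = 43 → 43
  B: 168 + 0.8×(0−168) = 168 − 134.4 = 33.6 → 34
rgb(9, 43, 34) = #092B22.

#092B22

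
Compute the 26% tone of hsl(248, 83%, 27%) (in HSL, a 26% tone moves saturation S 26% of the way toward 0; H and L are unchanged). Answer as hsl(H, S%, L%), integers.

hsl(248, 61%, 27%)

S moves 26% from 83 toward 0: 83 − 21.58 = 61.42 → 61.
H and L are unchanged.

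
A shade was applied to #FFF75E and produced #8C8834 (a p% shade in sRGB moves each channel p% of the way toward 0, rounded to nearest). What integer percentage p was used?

45%

#FFF75E is rgb(255, 247, 94); #8C8834 is rgb(140, 136, 52).
On the R channel (widest range): 140 ≈ 255 + (p/100)(0 − 255), so p ≈ 100×(140 − 255)/(0 − 255) = -11500/-255 = 45.10.
p = 45 reproduces all three channels after rounding.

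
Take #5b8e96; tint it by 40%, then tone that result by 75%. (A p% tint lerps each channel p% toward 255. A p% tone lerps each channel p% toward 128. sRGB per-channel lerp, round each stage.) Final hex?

#5b8e96 is rgb(91, 142, 150).
Per channel, c → c + 0.4(255 − c):
  R: 91 + 0.4×(255−91) = 91 + 65.6 = 156.6 → 157
  G: 142 + 0.4×(255−142) = 142 + 45.2 = 187.2 → 187
  B: 150 + 0.4×(255−150) = 150 + 42 = 192 → 192
After the tint: rgb(157, 187, 192) = #9dbbc0.
A 75% tone moves each channel 75% toward 128:
  R: 157 − 21.75 = 135.25 → 135
  G: 187 − 44.25 = 142.75 → 143
  B: 192 + 0.75×(128−192) = 192 − 48 = 144 → 144
rgb(135, 143, 144) = #878f90.

#878f90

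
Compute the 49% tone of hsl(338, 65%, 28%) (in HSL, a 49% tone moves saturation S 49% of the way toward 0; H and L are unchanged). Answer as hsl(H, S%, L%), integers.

S moves 49% from 65 toward 0: 65 − 31.85 = 33.15 → 33.
H and L are unchanged.

hsl(338, 33%, 28%)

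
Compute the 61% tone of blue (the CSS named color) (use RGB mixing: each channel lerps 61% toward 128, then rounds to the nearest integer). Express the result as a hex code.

CSS blue is rgb(0, 0, 255).
A 61% tone moves each channel 61% toward 128:
  R: 0 + 0.61×(128−0) = 0 + 78.08 = 78.08 → 78
  G: 0 + 78.08 = 78.08 → 78
  B: 255 + 0.61×(128−255) = 255 − 77.47 = 177.53 → 178
rgb(78, 78, 178) = #4E4EB2.

#4E4EB2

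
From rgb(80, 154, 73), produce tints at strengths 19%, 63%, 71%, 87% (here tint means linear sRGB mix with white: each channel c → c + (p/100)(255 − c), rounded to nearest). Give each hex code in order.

19%: (80 + 33.25 = 113.25→113, 154 + 19.19 = 173.19→173, 73 + 34.58 = 107.58→108) → #71ad6c
63%: (80 + 110.25 = 190.25→190, 154 + 63.63 = 217.63→218, 73 + 114.66 = 187.66→188) → #bedabc
71%: (80 + 124.25 = 204.25→204, 154 + 71.71 = 225.71→226, 73 + 129.22 = 202.22→202) → #cce2ca
87%: (80 + 152.25 = 232.25→232, 154 + 87.87 = 241.87→242, 73 + 158.34 = 231.34→231) → #e8f2e7

#71ad6c, #bedabc, #cce2ca, #e8f2e7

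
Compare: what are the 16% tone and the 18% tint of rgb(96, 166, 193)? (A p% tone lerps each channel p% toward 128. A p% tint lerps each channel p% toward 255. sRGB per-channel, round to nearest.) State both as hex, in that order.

#65A0B7, #7DB6CC

16% tone:
  R: 96 + 0.16×(128−96) = 96 + 5.12 = 101.12 → 101
  G: 166 − 6.08 = 159.92 → 160
  B: 193 − 10.4 = 182.6 → 183
  → #65A0B7
18% tint:
  R: 96 + 28.62 = 124.62 → 125
  G: 166 + 0.18×(255−166) = 166 + 16.02 = 182.02 → 182
  B: 193 + 11.16 = 204.16 → 204
  → #7DB6CC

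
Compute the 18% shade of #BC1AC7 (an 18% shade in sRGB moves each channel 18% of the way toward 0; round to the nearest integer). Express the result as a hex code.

#BC1AC7 is rgb(188, 26, 199).
An 18% shade moves each channel 18% toward 0:
  R: 188 + 0.18×(0−188) = 188 − 33.84 = 154.16 → 154
  G: 26 + 0.18×(0−26) = 26 − 4.68 = 21.32 → 21
  B: 199 + 0.18×(0−199) = 199 − 35.82 = 163.18 → 163
rgb(154, 21, 163) = #9A15A3.

#9A15A3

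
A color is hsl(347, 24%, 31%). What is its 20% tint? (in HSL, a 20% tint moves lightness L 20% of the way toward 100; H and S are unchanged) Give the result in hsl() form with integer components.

L moves 20% from 31 toward 100: 31 + 13.8 = 44.8 → 45.
H and S are unchanged.

hsl(347, 24%, 45%)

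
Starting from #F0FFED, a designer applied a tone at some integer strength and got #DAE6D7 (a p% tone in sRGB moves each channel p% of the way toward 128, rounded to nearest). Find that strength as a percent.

20%

#F0FFED is rgb(240, 255, 237); #DAE6D7 is rgb(218, 230, 215).
On the G channel (widest range): 230 ≈ 255 + (p/100)(128 − 255), so p ≈ 100×(230 − 255)/(128 − 255) = -2500/-127 = 19.69.
p = 20 reproduces all three channels after rounding.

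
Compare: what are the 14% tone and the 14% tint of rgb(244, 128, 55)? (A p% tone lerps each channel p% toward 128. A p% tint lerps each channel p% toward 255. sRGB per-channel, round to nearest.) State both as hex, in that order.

#E48041, #F69253

14% tone:
  R: 244 − 16.24 = 227.76 → 228
  G: 128 + 0.14×(128−128) = 128 + 0 = 128 → 128
  B: 55 + 10.22 = 65.22 → 65
  → #E48041
14% tint:
  R: 244 + 0.14×(255−244) = 244 + 1.54 = 245.54 → 246
  G: 128 + 17.78 = 145.78 → 146
  B: 55 + 28 = 83 → 83
  → #F69253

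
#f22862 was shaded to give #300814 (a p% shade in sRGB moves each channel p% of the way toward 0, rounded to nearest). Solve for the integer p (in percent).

#f22862 is rgb(242, 40, 98); #300814 is rgb(48, 8, 20).
On the R channel (widest range): 48 ≈ 242 + (p/100)(0 − 242), so p ≈ 100×(48 − 242)/(0 − 242) = -19400/-242 = 80.17.
p = 80 reproduces all three channels after rounding.

80%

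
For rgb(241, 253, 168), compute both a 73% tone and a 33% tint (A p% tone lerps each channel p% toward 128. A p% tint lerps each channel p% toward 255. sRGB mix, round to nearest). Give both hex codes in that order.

#9FA28B, #F6FEC5

73% tone:
  R: 241 + 0.73×(128−241) = 241 − 82.49 = 158.51 → 159
  G: 253 − 91.25 = 161.75 → 162
  B: 168 − 29.2 = 138.8 → 139
  → #9FA28B
33% tint:
  R: 241 + 0.33×(255−241) = 241 + 4.62 = 245.62 → 246
  G: 253 + 0.66 = 253.66 → 254
  B: 168 + 0.33×(255−168) = 168 + 28.71 = 196.71 → 197
  → #F6FEC5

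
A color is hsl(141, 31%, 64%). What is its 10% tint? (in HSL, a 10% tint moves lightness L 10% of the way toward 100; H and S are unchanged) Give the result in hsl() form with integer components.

hsl(141, 31%, 68%)

L moves 10% from 64 toward 100: 64 + 3.6 = 67.6 → 68.
H and S are unchanged.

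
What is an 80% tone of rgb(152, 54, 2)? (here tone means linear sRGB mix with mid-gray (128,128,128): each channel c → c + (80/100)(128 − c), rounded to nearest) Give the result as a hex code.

Per channel, c → c + 0.8(128 − c):
  R: 152 + 0.8×(128−152) = 152 − 19.2 = 132.8 → 133
  G: 54 + 0.8×(128−54) = 54 + 59.2 = 113.2 → 113
  B: 2 + 0.8×(128−2) = 2 + 100.8 = 102.8 → 103
rgb(133, 113, 103) = #857167.

#857167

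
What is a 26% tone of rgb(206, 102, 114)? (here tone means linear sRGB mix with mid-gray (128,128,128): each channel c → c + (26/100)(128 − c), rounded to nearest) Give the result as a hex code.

#BA6D76

Per channel, c → c + 0.26(128 − c):
  R: 206 + 0.26×(128−206) = 206 − 20.28 = 185.72 → 186
  G: 102 + 0.26×(128−102) = 102 + 6.76 = 108.76 → 109
  B: 114 + 3.64 = 117.64 → 118
rgb(186, 109, 118) = #BA6D76.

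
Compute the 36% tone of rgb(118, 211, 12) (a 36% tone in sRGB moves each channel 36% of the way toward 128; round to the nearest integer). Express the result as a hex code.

#7ab536

Lerp each channel 36% toward 128:
  R: 118 + 3.6 = 121.6 → 122
  G: 211 + 0.36×(128−211) = 211 − 29.88 = 181.12 → 181
  B: 12 + 41.76 = 53.76 → 54
rgb(122, 181, 54) = #7ab536.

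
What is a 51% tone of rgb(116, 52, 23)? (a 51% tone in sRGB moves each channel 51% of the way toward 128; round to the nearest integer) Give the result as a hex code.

A 51% tone moves each channel 51% toward 128:
  R: 116 + 0.51×(128−116) = 116 + 6.12 = 122.12 → 122
  G: 52 + 0.51×(128−52) = 52 + 38.76 = 90.76 → 91
  B: 23 + 0.51×(128−23) = 23 + 53.55 = 76.55 → 77
rgb(122, 91, 77) = #7A5B4D.

#7A5B4D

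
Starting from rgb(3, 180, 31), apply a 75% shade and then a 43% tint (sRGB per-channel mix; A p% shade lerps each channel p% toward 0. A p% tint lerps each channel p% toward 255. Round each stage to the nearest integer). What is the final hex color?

A 75% shade moves each channel 75% toward 0:
  R: 3 + 0.75×(0−3) = 3 − 2.25 = 0.75 → 1
  G: 180 − 135 = 45 → 45
  B: 31 + 0.75×(0−31) = 31 − 23.25 = 7.75 → 8
After the shade: rgb(1, 45, 8) = #012D08.
Lerp each channel 43% toward 255:
  R: 1 + 0.43×(255−1) = 1 + 109.22 = 110.22 → 110
  G: 45 + 0.43×(255−45) = 45 + 90.3 = 135.3 → 135
  B: 8 + 106.21 = 114.21 → 114
rgb(110, 135, 114) = #6E8772.

#6E8772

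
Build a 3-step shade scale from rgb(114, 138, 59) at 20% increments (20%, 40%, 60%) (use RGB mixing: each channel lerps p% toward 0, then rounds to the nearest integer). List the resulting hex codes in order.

20%: (114 − 22.8 = 91.2→91, 138 − 27.6 = 110.4→110, 59 − 11.8 = 47.2→47) → #5b6e2f
40%: (114 − 45.6 = 68.4→68, 138 − 55.2 = 82.8→83, 59 − 23.6 = 35.4→35) → #445323
60%: (114 − 68.4 = 45.6→46, 138 − 82.8 = 55.2→55, 59 − 35.4 = 23.6→24) → #2e3718

#5b6e2f, #445323, #2e3718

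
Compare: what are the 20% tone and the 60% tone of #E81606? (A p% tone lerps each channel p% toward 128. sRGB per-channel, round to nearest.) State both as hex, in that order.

#D32B1E, #AA564F

#E81606 is rgb(232, 22, 6).
20% tone:
  R: 232 − 20.8 = 211.2 → 211
  G: 22 + 21.2 = 43.2 → 43
  B: 6 + 0.2×(128−6) = 6 + 24.4 = 30.4 → 30
  → #D32B1E
60% tone:
  R: 232 + 0.6×(128−232) = 232 − 62.4 = 169.6 → 170
  G: 22 + 0.6×(128−22) = 22 + 63.6 = 85.6 → 86
  B: 6 + 73.2 = 79.2 → 79
  → #AA564F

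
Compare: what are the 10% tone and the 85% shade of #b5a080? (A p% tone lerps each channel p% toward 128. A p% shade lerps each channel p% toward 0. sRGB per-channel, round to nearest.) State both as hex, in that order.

#b09d80, #1b1813

#b5a080 is rgb(181, 160, 128).
10% tone:
  R: 181 − 5.3 = 175.7 → 176
  G: 160 − 3.2 = 156.8 → 157
  B: 128 + 0 = 128 → 128
  → #b09d80
85% shade:
  R: 181 + 0.85×(0−181) = 181 − 153.85 = 27.15 → 27
  G: 160 + 0.85×(0−160) = 160 − 136 = 24 → 24
  B: 128 + 0.85×(0−128) = 128 − 108.8 = 19.2 → 19
  → #1b1813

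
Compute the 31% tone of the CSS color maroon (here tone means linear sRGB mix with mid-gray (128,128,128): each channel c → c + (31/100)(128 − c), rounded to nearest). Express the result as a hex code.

CSS maroon is rgb(128, 0, 0).
A 31% tone moves each channel 31% toward 128:
  R: 128 + 0 = 128 → 128
  G: 0 + 0.31×(128−0) = 0 + 39.68 = 39.68 → 40
  B: 0 + 39.68 = 39.68 → 40
rgb(128, 40, 40) = #802828.

#802828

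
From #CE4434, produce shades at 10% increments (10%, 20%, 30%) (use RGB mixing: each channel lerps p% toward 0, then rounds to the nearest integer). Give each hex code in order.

#B93D2F, #A5362A, #903024

#CE4434 is rgb(206, 68, 52).
10%: (206 − 20.6 = 185.4→185, 68 − 6.8 = 61.2→61, 52 − 5.2 = 46.8→47) → #B93D2F
20%: (206 − 41.2 = 164.8→165, 68 − 13.6 = 54.4→54, 52 − 10.4 = 41.6→42) → #A5362A
30%: (206 − 61.8 = 144.2→144, 68 − 20.4 = 47.6→48, 52 − 15.6 = 36.4→36) → #903024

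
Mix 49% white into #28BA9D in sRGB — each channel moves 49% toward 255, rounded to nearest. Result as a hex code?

#28BA9D is rgb(40, 186, 157).
Lerp each channel 49% toward 255:
  R: 40 + 0.49×(255−40) = 40 + 105.35 = 145.35 → 145
  G: 186 + 33.81 = 219.81 → 220
  B: 157 + 48.02 = 205.02 → 205
rgb(145, 220, 205) = #91DCCD.

#91DCCD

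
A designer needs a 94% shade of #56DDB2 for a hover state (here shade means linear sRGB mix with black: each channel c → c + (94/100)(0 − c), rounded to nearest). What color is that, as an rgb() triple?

rgb(5, 13, 11)

#56DDB2 is rgb(86, 221, 178).
A 94% shade moves each channel 94% toward 0:
  R: 86 + 0.94×(0−86) = 86 − 80.84 = 5.16 → 5
  G: 221 + 0.94×(0−221) = 221 − 207.74 = 13.26 → 13
  B: 178 − 167.32 = 10.68 → 11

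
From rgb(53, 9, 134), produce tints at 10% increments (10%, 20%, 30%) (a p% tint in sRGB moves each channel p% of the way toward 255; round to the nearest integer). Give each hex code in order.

10%: (53 + 20.2 = 73.2→73, 9 + 24.6 = 33.6→34, 134 + 12.1 = 146.1→146) → #492292
20%: (53 + 40.4 = 93.4→93, 9 + 49.2 = 58.2→58, 134 + 24.2 = 158.2→158) → #5d3a9e
30%: (53 + 60.6 = 113.6→114, 9 + 73.8 = 82.8→83, 134 + 36.3 = 170.3→170) → #7253aa

#492292, #5d3a9e, #7253aa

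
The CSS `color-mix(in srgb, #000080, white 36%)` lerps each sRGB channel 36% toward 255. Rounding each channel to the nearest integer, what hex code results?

#000080 is rgb(0, 0, 128).
Per channel, c → c + 0.36(255 − c):
  R: 0 + 0.36×(255−0) = 0 + 91.8 = 91.8 → 92
  G: 0 + 91.8 = 91.8 → 92
  B: 128 + 0.36×(255−128) = 128 + 45.72 = 173.72 → 174
rgb(92, 92, 174) = #5C5CAE.

#5C5CAE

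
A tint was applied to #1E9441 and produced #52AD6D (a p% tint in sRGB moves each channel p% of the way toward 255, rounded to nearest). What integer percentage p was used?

23%

#1E9441 is rgb(30, 148, 65); #52AD6D is rgb(82, 173, 109).
On the R channel (widest range): 82 ≈ 30 + (p/100)(255 − 30), so p ≈ 100×(82 − 30)/(255 − 30) = 5200/225 = 23.11.
p = 23 reproduces all three channels after rounding.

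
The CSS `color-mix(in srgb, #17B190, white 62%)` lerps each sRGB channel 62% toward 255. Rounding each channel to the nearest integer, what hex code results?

#17B190 is rgb(23, 177, 144).
A 62% tint moves each channel 62% toward 255:
  R: 23 + 0.62×(255−23) = 23 + 143.84 = 166.84 → 167
  G: 177 + 48.36 = 225.36 → 225
  B: 144 + 68.82 = 212.82 → 213
rgb(167, 225, 213) = #A7E1D5.

#A7E1D5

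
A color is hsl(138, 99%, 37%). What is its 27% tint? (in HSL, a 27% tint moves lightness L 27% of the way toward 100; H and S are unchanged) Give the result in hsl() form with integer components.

hsl(138, 99%, 54%)

L moves 27% from 37 toward 100: 37 + 17.01 = 54.01 → 54.
H and S are unchanged.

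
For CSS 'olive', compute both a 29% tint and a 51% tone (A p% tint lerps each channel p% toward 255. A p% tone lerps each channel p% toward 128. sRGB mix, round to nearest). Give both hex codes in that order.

CSS olive is rgb(128, 128, 0).
29% tint:
  R: 128 + 0.29×(255−128) = 128 + 36.83 = 164.83 → 165
  G: 128 + 0.29×(255−128) = 128 + 36.83 = 164.83 → 165
  B: 0 + 73.95 = 73.95 → 74
  → #a5a54a
51% tone:
  R: 128 + 0.51×(128−128) = 128 + 0 = 128 → 128
  G: 128 + 0.51×(128−128) = 128 + 0 = 128 → 128
  B: 0 + 0.51×(128−0) = 0 + 65.28 = 65.28 → 65
  → #808041

#a5a54a, #808041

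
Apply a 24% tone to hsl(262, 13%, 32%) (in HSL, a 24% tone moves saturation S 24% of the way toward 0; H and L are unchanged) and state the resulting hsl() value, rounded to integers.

hsl(262, 10%, 32%)

S moves 24% from 13 toward 0: 13 − 3.12 = 9.88 → 10.
H and L are unchanged.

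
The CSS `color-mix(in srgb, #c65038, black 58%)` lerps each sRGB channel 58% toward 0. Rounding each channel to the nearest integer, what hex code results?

#532218

#c65038 is rgb(198, 80, 56).
A 58% shade moves each channel 58% toward 0:
  R: 198 + 0.58×(0−198) = 198 − 114.84 = 83.16 → 83
  G: 80 − 46.4 = 33.6 → 34
  B: 56 − 32.48 = 23.52 → 24
rgb(83, 34, 24) = #532218.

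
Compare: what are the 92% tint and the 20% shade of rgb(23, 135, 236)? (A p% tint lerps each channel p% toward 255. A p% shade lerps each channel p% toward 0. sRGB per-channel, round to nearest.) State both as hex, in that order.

92% tint:
  R: 23 + 213.44 = 236.44 → 236
  G: 135 + 0.92×(255−135) = 135 + 110.4 = 245.4 → 245
  B: 236 + 17.48 = 253.48 → 253
  → #ECF5FD
20% shade:
  R: 23 + 0.2×(0−23) = 23 − 4.6 = 18.4 → 18
  G: 135 + 0.2×(0−135) = 135 − 27 = 108 → 108
  B: 236 + 0.2×(0−236) = 236 − 47.2 = 188.8 → 189
  → #126CBD

#ECF5FD, #126CBD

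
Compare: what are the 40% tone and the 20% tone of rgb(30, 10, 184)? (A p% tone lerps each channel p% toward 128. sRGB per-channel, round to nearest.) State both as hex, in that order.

#4539A2, #3222AD

40% tone:
  R: 30 + 39.2 = 69.2 → 69
  G: 10 + 0.4×(128−10) = 10 + 47.2 = 57.2 → 57
  B: 184 + 0.4×(128−184) = 184 − 22.4 = 161.6 → 162
  → #4539A2
20% tone:
  R: 30 + 19.6 = 49.6 → 50
  G: 10 + 0.2×(128−10) = 10 + 23.6 = 33.6 → 34
  B: 184 + 0.2×(128−184) = 184 − 11.2 = 172.8 → 173
  → #3222AD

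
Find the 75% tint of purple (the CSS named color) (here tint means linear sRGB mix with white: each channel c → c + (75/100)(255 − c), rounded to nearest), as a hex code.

CSS purple is rgb(128, 0, 128).
Per channel, c → c + 0.75(255 − c):
  R: 128 + 95.25 = 223.25 → 223
  G: 0 + 191.25 = 191.25 → 191
  B: 128 + 95.25 = 223.25 → 223
rgb(223, 191, 223) = #dfbfdf.

#dfbfdf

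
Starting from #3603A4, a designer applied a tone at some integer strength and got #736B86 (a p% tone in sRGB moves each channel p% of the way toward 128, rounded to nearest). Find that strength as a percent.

83%

#3603A4 is rgb(54, 3, 164); #736B86 is rgb(115, 107, 134).
On the G channel (widest range): 107 ≈ 3 + (p/100)(128 − 3), so p ≈ 100×(107 − 3)/(128 − 3) = 10400/125 = 83.20.
p = 83 reproduces all three channels after rounding.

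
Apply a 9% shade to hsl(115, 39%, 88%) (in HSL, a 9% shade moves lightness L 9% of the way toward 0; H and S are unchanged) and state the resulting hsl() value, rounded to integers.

L moves 9% from 88 toward 0: 88 − 7.92 = 80.08 → 80.
H and S are unchanged.

hsl(115, 39%, 80%)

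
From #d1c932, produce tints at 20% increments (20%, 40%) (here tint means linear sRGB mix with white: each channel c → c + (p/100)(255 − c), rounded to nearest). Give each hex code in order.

#d1c932 is rgb(209, 201, 50).
20%: (209 + 9.2 = 218.2→218, 201 + 10.8 = 211.8→212, 50 + 41 = 91→91) → #dad45b
40%: (209 + 18.4 = 227.4→227, 201 + 21.6 = 222.6→223, 50 + 82 = 132→132) → #e3df84

#dad45b, #e3df84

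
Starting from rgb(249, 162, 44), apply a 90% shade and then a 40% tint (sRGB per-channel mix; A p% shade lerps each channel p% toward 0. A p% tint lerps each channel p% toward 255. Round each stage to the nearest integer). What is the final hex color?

#757068

A 90% shade moves each channel 90% toward 0:
  R: 249 − 224.1 = 24.9 → 25
  G: 162 + 0.9×(0−162) = 162 − 145.8 = 16.2 → 16
  B: 44 − 39.6 = 4.4 → 4
After the shade: rgb(25, 16, 4) = #191004.
Per channel, c → c + 0.4(255 − c):
  R: 25 + 0.4×(255−25) = 25 + 92 = 117 → 117
  G: 16 + 95.6 = 111.6 → 112
  B: 4 + 100.4 = 104.4 → 104
rgb(117, 112, 104) = #757068.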